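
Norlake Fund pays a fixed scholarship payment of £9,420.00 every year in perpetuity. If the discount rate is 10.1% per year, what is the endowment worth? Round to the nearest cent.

Level perpetuity: PV = C / r = £9,420.00 / 0.101 = £93,267.33

£93267.33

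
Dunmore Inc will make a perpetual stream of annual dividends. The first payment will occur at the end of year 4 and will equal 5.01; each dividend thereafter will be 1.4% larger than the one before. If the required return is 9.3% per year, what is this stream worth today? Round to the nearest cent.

48.57

Value at end of year 3: C₁ / (r − g) = 5.01 / (0.093 − 0.014) = 63.4177
Discount to today: PV = 63.4177 / (1 + 0.093)^3 = 63.4177 / 1.305751 = 48.57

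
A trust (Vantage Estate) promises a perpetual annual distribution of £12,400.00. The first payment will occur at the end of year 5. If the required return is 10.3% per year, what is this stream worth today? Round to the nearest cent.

Value at end of year 4: C / r = £12,400.00 / 0.103 = £120,388.3495
Discount to today: PV = £120,388.3495 / (1 + 0.103)^4 = £120,388.3495 / 1.480137 = £81,335.93

£81335.93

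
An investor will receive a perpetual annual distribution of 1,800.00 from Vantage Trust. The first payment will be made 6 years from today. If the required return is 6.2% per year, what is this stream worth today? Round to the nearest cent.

21491.08

Value at end of year 5: C / r = 1,800.00 / 0.062 = 29,032.2581
Discount to today: PV = 29,032.2581 / (1 + 0.062)^5 = 29,032.2581 / 1.350898 = 21,491.08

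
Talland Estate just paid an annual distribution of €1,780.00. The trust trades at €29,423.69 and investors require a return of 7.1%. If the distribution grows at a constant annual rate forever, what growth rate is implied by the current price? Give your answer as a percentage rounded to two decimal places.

P = D₀(1+g)/(r−g) ⇒ P(r−g) = D₀(1+g) ⇒ g(P+D₀) = P·r − D₀
g = (P·r − D₀)/(P + D₀) = (€29,423.69×0.071 − €1,780.00) / (€29,423.69 + €1,780.00) = 0.009905

0.99%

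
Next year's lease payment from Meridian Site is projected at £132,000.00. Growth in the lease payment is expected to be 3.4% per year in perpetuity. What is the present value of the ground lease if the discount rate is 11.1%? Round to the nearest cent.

£1714285.71

Growing perpetuity: P = D₁ / (r − g) = £132,000.0000 / (0.111 − 0.034) = £1,714,285.71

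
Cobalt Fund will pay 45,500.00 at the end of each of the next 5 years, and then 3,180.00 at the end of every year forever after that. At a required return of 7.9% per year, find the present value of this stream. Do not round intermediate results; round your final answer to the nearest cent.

PV of 5-year annuity: 45,500.00 × [1 − (1+0.079)^−5] / 0.079 = 182148.12469
Perpetuity value at year 5: 3,180.00 / 0.079 = 40253.16456
PV of perpetuity: 40253.16456 / (1+0.079)^5 = 27522.81211
Total PV = 182148.12469 + 27522.81211 = 209670.93680

209670.94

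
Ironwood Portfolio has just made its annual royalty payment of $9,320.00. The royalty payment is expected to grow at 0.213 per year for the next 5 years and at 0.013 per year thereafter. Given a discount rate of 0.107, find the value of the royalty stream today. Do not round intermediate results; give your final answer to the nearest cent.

$220481.57

D_1 = 11305.16000
D_2 = 13713.15908
D_3 = 16634.06196
D_4 = 20177.11716
D_5 = 24474.84312
Terminal value at year 5: TV = D_5×(1+g_2)/(r−g_2) = 24793.01608/0.094 = 263755.49020
P_0 = D_1/(1+r)^1 + D_2/(1+r)^2 + D_3/(1+r)^3 + D_4/(1+r)^4 + D_5/(1+r)^5 + TV/(1+r)^5
    = 10212.42999 + 11190.31398 + 12261.83456 + 13435.95784 + 14722.50845 + 158658.52193 = 220481.56675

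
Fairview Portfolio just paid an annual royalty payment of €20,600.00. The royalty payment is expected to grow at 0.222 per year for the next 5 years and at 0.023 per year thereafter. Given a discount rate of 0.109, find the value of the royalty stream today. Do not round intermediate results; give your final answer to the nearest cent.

D_1 = 25173.20000
D_2 = 30761.65040
D_3 = 37590.73679
D_4 = 45935.88036
D_5 = 56133.64579
Terminal value at year 5: TV = D_5×(1+g_2)/(r−g_2) = 57424.71965/0.086 = 667729.29823
P_0 = D_1/(1+r)^1 + D_2/(1+r)^2 + D_3/(1+r)^3 + D_4/(1+r)^4 + D_5/(1+r)^5 + TV/(1+r)^5
    = 22699.00812 + 25011.89172 + 27560.44336 + 30368.67609 + 33463.04976 + 398054.64999 = 537157.71903

€537157.72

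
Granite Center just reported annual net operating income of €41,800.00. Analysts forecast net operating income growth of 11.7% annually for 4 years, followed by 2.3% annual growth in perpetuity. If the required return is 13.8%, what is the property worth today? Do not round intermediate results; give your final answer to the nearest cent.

D_1 = 46690.60000
D_2 = 52153.40020
D_3 = 58255.34802
D_4 = 65071.22374
Terminal value at year 4: TV = D_4×(1+g_2)/(r−g_2) = 66567.86189/0.115 = 578850.97294
P_0 = D_1/(1+r)^1 + D_2/(1+r)^2 + D_3/(1+r)^3 + D_4/(1+r)^4 + TV/(1+r)^4
    = 41028.64675 + 40271.52761 + 39528.37991 + 38798.94584 + 345141.92686 = 504769.42697

€504769.43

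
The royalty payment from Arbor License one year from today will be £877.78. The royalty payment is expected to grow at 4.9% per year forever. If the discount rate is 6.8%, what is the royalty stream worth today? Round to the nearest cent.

£46198.95

Growing perpetuity: P = D₁ / (r − g) = £877.7800 / (0.068 − 0.049) = £46,198.95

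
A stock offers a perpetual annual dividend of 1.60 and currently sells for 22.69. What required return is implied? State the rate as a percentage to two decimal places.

7.05%

P = C/r ⇒ r = C/P = 1.60/22.69 = 0.070516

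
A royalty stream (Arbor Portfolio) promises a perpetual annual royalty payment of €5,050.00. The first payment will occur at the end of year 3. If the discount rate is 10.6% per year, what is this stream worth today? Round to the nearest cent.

Value at end of year 2: C / r = €5,050.00 / 0.106 = €47,641.5094
Discount to today: PV = €47,641.5094 / (1 + 0.106)^2 = €47,641.5094 / 1.223236 = €38,947.11

€38947.11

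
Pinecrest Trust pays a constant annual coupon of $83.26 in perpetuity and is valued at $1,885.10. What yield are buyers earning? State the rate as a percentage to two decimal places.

4.42%

P = C/r ⇒ r = C/P = $83.26/$1,885.10 = 0.044167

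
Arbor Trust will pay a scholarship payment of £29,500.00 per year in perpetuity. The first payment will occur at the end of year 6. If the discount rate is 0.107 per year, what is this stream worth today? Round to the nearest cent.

Value at end of year 5: C / r = £29,500.00 / 0.107 = £275,700.9346
Discount to today: PV = £275,700.9346 / (1 + 0.107)^5 = £275,700.9346 / 1.662410 = £165,844.14

£165844.14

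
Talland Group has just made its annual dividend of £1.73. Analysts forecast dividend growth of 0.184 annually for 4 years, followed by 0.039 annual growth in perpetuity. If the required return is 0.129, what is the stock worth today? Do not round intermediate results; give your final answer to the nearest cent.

£31.96

D_1 = 2.04832
D_2 = 2.42521
D_3 = 2.87145
D_4 = 3.39980
Terminal value at year 4: TV = D_4×(1+g_2)/(r−g_2) = 3.53239/0.09 = 39.24876
P_0 = D_1/(1+r)^1 + D_2/(1+r)^2 + D_3/(1+r)^3 + D_4/(1+r)^4 + TV/(1+r)^4
    = 1.81428 + 1.90266 + 1.99535 + 2.09256 + 24.15740 = 31.96225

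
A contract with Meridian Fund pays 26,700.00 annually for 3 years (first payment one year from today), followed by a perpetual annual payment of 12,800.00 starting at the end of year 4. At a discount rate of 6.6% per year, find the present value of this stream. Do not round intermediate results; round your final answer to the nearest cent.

PV of 3-year annuity: 26,700.00 × [1 − (1+0.066)^−3] / 0.066 = 70584.48613
Perpetuity value at year 3: 12,800.00 / 0.066 = 193939.39394
PV of perpetuity: 193939.39394 / (1+0.066)^3 = 160101.13842
Total PV = 70584.48613 + 160101.13842 = 230685.62454

230685.62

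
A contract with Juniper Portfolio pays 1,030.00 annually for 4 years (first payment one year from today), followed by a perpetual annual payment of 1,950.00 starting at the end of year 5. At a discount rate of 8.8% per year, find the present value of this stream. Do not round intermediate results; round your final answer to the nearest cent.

19165.42

PV of 4-year annuity: 1,030.00 × [1 − (1+0.088)^−4] / 0.088 = 3351.61297
Perpetuity value at year 4: 1,950.00 / 0.088 = 22159.09091
PV of perpetuity: 22159.09091 / (1+0.088)^4 = 15813.80422
Total PV = 3351.61297 + 15813.80422 = 19165.41719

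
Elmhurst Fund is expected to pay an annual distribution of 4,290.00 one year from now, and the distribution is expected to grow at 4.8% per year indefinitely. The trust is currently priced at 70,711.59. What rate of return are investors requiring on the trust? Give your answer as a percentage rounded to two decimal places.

10.87%

P = D₁/(r − g) ⇒ r = D₁/P + g = 4,290.0000/70,711.59 + 0.048 = 0.060669 + 0.048 = 0.108669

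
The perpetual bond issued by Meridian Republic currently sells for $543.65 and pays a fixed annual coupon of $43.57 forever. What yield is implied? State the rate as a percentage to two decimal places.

P = C/r ⇒ r = C/P = $43.57/$543.65 = 0.080143

8.01%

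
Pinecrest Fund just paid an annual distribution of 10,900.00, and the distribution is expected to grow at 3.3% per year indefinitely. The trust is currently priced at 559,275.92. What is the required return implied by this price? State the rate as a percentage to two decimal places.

5.31%

D₁ = 10,900.00 × 1.033 = 11,259.7000
P = D₁/(r − g) ⇒ r = D₁/P + g = 11,259.7000/559,275.92 + 0.033 = 0.020133 + 0.033 = 0.053133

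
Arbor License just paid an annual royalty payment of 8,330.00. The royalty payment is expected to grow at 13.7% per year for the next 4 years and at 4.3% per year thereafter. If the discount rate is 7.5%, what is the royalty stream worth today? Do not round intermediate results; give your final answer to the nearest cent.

D_1 = 9471.21000
D_2 = 10768.76577
D_3 = 12244.08668
D_4 = 13921.52656
Terminal value at year 4: TV = D_4×(1+g_2)/(r−g_2) = 14520.15220/0.032 = 453754.75618
P_0 = D_1/(1+r)^1 + D_2/(1+r)^2 + D_3/(1+r)^3 + D_4/(1+r)^4 + TV/(1+r)^4
    = 8810.42791 + 9318.56421 + 9856.00699 + 10424.44646 + 339771.80181 = 378181.24738

378181.25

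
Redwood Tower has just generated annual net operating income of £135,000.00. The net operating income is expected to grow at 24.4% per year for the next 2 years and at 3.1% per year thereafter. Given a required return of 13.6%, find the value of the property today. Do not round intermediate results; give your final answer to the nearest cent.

£1899321.43

D_1 = 167940.00000
D_2 = 208917.36000
Terminal value at year 2: TV = D_2×(1+g_2)/(r−g_2) = 215393.79816/0.105 = 2051369.50629
P_0 = D_1/(1+r)^1 + D_2/(1+r)^2 + TV/(1+r)^2
    = 147834.50704 + 161889.19609 + 1589597.72544 = 1899321.42857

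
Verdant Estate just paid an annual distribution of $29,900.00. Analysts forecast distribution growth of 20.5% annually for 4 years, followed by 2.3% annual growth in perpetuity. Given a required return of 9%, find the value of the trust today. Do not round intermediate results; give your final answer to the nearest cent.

D_1 = 36029.50000
D_2 = 43415.54750
D_3 = 52315.73474
D_4 = 63040.46036
Terminal value at year 4: TV = D_4×(1+g_2)/(r−g_2) = 64490.39095/0.067 = 962543.14846
P_0 = D_1/(1+r)^1 + D_2/(1+r)^2 + D_3/(1+r)^3 + D_4/(1+r)^4 + TV/(1+r)^4
    = 33054.58716 + 36541.99773 + 40397.34611 + 44659.45144 + 681889.83311 = 836543.21554

$836543.22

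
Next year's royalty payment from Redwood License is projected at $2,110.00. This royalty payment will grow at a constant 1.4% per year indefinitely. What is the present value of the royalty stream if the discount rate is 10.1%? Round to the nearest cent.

$24252.87

Growing perpetuity: P = D₁ / (r − g) = $2,110.0000 / (0.101 − 0.014) = $24,252.87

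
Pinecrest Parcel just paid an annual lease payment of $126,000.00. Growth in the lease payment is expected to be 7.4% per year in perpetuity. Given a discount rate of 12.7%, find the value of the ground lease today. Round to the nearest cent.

$2553283.02

D₁ = D₀ × (1 + g) = $126,000.00 × 1.074 = $135,324.0000
Growing perpetuity: P = D₁ / (r − g) = $135,324.0000 / (0.127 − 0.074) = $2,553,283.02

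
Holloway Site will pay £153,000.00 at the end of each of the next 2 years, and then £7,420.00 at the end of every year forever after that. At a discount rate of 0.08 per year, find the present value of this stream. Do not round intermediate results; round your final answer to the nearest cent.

PV of 2-year annuity: £153,000.00 × [1 − (1+0.08)^−2] / 0.08 = 272839.50617
Perpetuity value at year 2: £7,420.00 / 0.08 = 92750.00000
PV of perpetuity: 92750.00000 / (1+0.08)^2 = 79518.17558
Total PV = 272839.50617 + 79518.17558 = 352357.68176

£352357.68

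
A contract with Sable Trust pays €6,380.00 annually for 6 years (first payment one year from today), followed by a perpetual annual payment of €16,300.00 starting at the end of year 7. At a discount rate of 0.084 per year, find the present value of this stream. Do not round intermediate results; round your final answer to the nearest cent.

PV of 6-year annuity: €6,380.00 × [1 − (1+0.084)^−6] / 0.084 = 29139.46441
Perpetuity value at year 6: €16,300.00 / 0.084 = 194047.61905
PV of perpetuity: 194047.61905 / (1+0.084)^6 = 119600.39807
Total PV = 29139.46441 + 119600.39807 = 148739.86248

€148739.86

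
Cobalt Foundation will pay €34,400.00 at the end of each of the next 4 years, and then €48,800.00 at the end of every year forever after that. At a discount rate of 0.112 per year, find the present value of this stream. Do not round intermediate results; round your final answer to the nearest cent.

€391229.17

PV of 4-year annuity: €34,400.00 × [1 − (1+0.112)^−4] / 0.112 = 106269.99350
Perpetuity value at year 4: €48,800.00 / 0.112 = 435714.28571
PV of perpetuity: 435714.28571 / (1+0.112)^4 = 284959.17866
Total PV = 106269.99350 + 284959.17866 = 391229.17216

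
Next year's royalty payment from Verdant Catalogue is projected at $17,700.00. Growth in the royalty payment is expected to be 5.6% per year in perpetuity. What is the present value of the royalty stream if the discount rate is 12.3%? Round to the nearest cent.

Growing perpetuity: P = D₁ / (r − g) = $17,700.0000 / (0.123 − 0.056) = $264,179.10

$264179.10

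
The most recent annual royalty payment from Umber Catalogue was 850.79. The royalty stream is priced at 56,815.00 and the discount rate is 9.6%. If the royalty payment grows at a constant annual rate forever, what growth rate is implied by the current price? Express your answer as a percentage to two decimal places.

7.98%

P = D₀(1+g)/(r−g) ⇒ P(r−g) = D₀(1+g) ⇒ g(P+D₀) = P·r − D₀
g = (P·r − D₀)/(P + D₀) = (56,815.00×0.096 − 850.79) / (56,815.00 + 850.79) = 0.079830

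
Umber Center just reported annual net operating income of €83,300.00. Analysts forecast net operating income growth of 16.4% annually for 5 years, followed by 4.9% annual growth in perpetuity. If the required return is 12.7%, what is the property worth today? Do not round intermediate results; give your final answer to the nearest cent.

€1776014.85

D_1 = 96961.20000
D_2 = 112862.83680
D_3 = 131372.34204
D_4 = 152917.40613
D_5 = 177995.86073
Terminal value at year 5: TV = D_5×(1+g_2)/(r−g_2) = 186717.65791/0.078 = 2393816.12705
P_0 = D_1/(1+r)^1 + D_2/(1+r)^2 + D_3/(1+r)^3 + D_4/(1+r)^4 + D_5/(1+r)^5 + TV/(1+r)^5
    = 86034.78261 + 88859.34956 + 91776.64853 + 94789.72394 + 97901.72021 + 1316652.62174 = 1776014.84659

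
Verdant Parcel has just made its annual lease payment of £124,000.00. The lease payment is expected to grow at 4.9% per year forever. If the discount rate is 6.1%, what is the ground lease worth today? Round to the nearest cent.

£10839666.67

D₁ = D₀ × (1 + g) = £124,000.00 × 1.049 = £130,076.0000
Growing perpetuity: P = D₁ / (r − g) = £130,076.0000 / (0.061 − 0.049) = £10,839,666.67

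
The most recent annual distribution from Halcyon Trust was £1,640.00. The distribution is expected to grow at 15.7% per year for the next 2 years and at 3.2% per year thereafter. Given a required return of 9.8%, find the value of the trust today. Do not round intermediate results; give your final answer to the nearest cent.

D_1 = 1897.48000
D_2 = 2195.38436
Terminal value at year 2: TV = D_2×(1+g_2)/(r−g_2) = 2265.63666/0.066 = 34327.82817
P_0 = D_1/(1+r)^1 + D_2/(1+r)^2 + TV/(1+r)^2
    = 1728.12386 + 1820.98298 + 28473.55199 = 32022.65883

£32022.66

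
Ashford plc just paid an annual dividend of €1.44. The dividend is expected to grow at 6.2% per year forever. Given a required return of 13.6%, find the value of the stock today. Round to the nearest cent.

D₁ = D₀ × (1 + g) = €1.44 × 1.062 = €1.5293
Growing perpetuity: P = D₁ / (r − g) = €1.5293 / (0.136 − 0.062) = €20.67

€20.67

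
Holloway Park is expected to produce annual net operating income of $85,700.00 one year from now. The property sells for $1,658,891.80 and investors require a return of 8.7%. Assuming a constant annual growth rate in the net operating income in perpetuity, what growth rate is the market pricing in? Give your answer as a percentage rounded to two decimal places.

3.53%

P = D₁/(r−g) ⇒ g = r − D₁/P = 0.087 − $85,700.00/$1,658,891.80 = 0.035339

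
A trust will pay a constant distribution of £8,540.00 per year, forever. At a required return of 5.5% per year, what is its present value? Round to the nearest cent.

£155272.73

Level perpetuity: PV = C / r = £8,540.00 / 0.055 = £155,272.73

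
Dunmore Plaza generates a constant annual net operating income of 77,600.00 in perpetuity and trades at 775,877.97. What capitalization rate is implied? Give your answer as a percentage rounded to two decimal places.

10.00%

P = C/r ⇒ r = C/P = 77,600.00/775,877.97 = 0.100016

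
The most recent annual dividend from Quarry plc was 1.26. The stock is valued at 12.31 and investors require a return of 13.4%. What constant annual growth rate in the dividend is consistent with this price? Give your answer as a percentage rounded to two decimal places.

P = D₀(1+g)/(r−g) ⇒ P(r−g) = D₀(1+g) ⇒ g(P+D₀) = P·r − D₀
g = (P·r − D₀)/(P + D₀) = (12.31×0.134 − 1.26) / (12.31 + 1.26) = 0.028706

2.87%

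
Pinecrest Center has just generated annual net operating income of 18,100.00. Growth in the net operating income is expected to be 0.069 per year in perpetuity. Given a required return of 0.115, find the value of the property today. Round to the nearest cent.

D₁ = D₀ × (1 + g) = 18,100.00 × 1.069 = 19,348.9000
Growing perpetuity: P = D₁ / (r − g) = 19,348.9000 / (0.115 − 0.069) = 420,628.26

420628.26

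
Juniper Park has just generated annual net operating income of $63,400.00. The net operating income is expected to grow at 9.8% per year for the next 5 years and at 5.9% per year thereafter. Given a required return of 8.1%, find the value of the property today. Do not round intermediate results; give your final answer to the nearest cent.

D_1 = 69613.20000
D_2 = 76435.29360
D_3 = 83925.95237
D_4 = 92150.69571
D_5 = 101181.46388
Terminal value at year 5: TV = D_5×(1+g_2)/(r−g_2) = 107151.17025/0.022 = 4870507.73880
P_0 = D_1/(1+r)^1 + D_2/(1+r)^2 + D_3/(1+r)^3 + D_4/(1+r)^4 + D_5/(1+r)^5 + TV/(1+r)^5
    = 64397.03978 + 65409.75918 + 66438.40479 + 67483.22707 + 68544.48041 + 3299482.03432 = 3631754.94555

$3631754.95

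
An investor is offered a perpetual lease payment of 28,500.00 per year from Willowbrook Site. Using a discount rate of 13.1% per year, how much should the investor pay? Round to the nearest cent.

Level perpetuity: PV = C / r = 28,500.00 / 0.131 = 217,557.25

217557.25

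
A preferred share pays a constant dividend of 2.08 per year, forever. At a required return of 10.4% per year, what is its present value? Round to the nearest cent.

Level perpetuity: PV = C / r = 2.08 / 0.104 = 20.00

20.00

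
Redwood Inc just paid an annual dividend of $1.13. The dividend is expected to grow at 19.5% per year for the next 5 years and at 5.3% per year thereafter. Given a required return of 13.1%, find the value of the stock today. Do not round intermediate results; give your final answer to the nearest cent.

$26.77

D_1 = 1.35035
D_2 = 1.61367
D_3 = 1.92833
D_4 = 2.30436
D_5 = 2.75371
Terminal value at year 5: TV = D_5×(1+g_2)/(r−g_2) = 2.89966/0.078 = 37.17507
P_0 = D_1/(1+r)^1 + D_2/(1+r)^2 + D_3/(1+r)^3 + D_4/(1+r)^4 + D_5/(1+r)^5 + TV/(1+r)^5
    = 1.19394 + 1.26151 + 1.33289 + 1.40831 + 1.48801 + 20.08809 = 26.77275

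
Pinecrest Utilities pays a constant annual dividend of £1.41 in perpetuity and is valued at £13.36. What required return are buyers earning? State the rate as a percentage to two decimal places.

P = C/r ⇒ r = C/P = £1.41/£13.36 = 0.105539

10.55%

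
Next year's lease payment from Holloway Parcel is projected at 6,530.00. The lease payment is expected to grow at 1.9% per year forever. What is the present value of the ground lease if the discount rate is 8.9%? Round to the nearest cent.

93285.71

Growing perpetuity: P = D₁ / (r − g) = 6,530.0000 / (0.089 − 0.019) = 93,285.71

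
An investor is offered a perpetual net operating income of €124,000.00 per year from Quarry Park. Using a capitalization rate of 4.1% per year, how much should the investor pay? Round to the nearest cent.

Level perpetuity: PV = C / r = €124,000.00 / 0.041 = €3,024,390.24

€3024390.24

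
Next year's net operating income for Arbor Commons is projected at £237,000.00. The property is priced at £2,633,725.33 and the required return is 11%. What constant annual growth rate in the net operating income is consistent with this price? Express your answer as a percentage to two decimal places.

2.00%

P = D₁/(r−g) ⇒ g = r − D₁/P = 0.11 − £237,000.00/£2,633,725.33 = 0.020013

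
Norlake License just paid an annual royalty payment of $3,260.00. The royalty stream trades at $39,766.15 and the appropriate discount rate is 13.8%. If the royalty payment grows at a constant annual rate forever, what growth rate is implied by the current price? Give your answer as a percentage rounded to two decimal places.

5.18%

P = D₀(1+g)/(r−g) ⇒ P(r−g) = D₀(1+g) ⇒ g(P+D₀) = P·r − D₀
g = (P·r − D₀)/(P + D₀) = ($39,766.15×0.138 − $3,260.00) / ($39,766.15 + $3,260.00) = 0.051776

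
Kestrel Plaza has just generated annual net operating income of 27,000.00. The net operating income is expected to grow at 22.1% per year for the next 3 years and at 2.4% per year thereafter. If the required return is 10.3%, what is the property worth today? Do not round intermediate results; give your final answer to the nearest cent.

D_1 = 32967.00000
D_2 = 40252.70700
D_3 = 49148.55525
Terminal value at year 3: TV = D_3×(1+g_2)/(r−g_2) = 50328.12057/0.079 = 637064.81738
P_0 = D_1/(1+r)^1 + D_2/(1+r)^2 + D_3/(1+r)^3 + TV/(1+r)^3
    = 29888.48595 + 33085.98490 + 36625.55536 + 474741.37578 = 574341.40198

574341.40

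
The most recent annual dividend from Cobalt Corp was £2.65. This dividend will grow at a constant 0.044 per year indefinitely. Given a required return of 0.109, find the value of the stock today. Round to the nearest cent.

D₁ = D₀ × (1 + g) = £2.65 × 1.044 = £2.7666
Growing perpetuity: P = D₁ / (r − g) = £2.7666 / (0.109 − 0.044) = £42.56

£42.56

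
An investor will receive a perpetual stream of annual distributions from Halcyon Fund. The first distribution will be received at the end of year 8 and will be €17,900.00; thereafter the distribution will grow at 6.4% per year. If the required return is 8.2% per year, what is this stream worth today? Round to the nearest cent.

€572782.45

Value at end of year 7: C₁ / (r − g) = €17,900.00 / (0.082 − 0.064) = €994,444.4444
Discount to today: PV = €994,444.4444 / (1 + 0.082)^7 = €994,444.4444 / 1.736164 = €572,782.45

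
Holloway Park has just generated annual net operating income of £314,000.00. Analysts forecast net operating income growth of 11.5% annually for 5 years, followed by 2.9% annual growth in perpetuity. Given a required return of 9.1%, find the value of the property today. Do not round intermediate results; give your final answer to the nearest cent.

£7487072.68

D_1 = 350110.00000
D_2 = 390372.65000
D_3 = 435265.50475
D_4 = 485321.03780
D_5 = 541132.95714
Terminal value at year 5: TV = D_5×(1+g_2)/(r−g_2) = 556825.81290/0.062 = 8981061.49839
P_0 = D_1/(1+r)^1 + D_2/(1+r)^2 + D_3/(1+r)^3 + D_4/(1+r)^4 + D_5/(1+r)^5 + TV/(1+r)^5
    = 320907.42438 + 327966.79944 + 335181.46780 + 342554.84565 + 350090.42428 + 5810371.71917 = 7487072.68072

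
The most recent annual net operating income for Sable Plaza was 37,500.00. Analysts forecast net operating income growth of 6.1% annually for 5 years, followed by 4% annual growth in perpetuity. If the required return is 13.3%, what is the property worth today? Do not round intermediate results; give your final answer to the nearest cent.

D_1 = 39787.50000
D_2 = 42214.53750
D_3 = 44789.62429
D_4 = 47521.79137
D_5 = 50420.62064
Terminal value at year 5: TV = D_5×(1+g_2)/(r−g_2) = 52437.44547/0.093 = 563843.49966
P_0 = D_1/(1+r)^1 + D_2/(1+r)^2 + D_3/(1+r)^3 + D_4/(1+r)^4 + D_5/(1+r)^5 + TV/(1+r)^5
    = 35116.94616 + 32885.33087 + 30795.53050 + 28838.53297 + 27005.89893 + 302001.45036 = 456643.68979

456643.69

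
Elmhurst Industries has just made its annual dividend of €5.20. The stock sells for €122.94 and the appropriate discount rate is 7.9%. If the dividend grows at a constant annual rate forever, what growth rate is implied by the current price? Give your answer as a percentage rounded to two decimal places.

P = D₀(1+g)/(r−g) ⇒ P(r−g) = D₀(1+g) ⇒ g(P+D₀) = P·r − D₀
g = (P·r − D₀)/(P + D₀) = (€122.94×0.079 − €5.20) / (€122.94 + €5.20) = 0.035214

3.52%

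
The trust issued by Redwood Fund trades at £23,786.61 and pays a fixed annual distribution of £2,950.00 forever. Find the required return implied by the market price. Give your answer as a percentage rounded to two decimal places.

12.40%

P = C/r ⇒ r = C/P = £2,950.00/£23,786.61 = 0.124019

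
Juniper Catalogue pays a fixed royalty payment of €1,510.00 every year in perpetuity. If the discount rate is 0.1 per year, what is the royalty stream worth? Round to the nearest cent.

€15100.00

Level perpetuity: PV = C / r = €1,510.00 / 0.1 = €15,100.00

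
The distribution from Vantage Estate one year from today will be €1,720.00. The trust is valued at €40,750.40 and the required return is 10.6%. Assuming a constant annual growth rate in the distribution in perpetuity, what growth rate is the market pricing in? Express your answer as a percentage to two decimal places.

6.38%

P = D₁/(r−g) ⇒ g = r − D₁/P = 0.106 − €1,720.00/€40,750.40 = 0.063792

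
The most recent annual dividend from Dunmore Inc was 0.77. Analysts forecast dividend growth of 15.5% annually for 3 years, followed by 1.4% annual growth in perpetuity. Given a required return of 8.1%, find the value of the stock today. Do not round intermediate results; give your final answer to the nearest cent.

D_1 = 0.88935
D_2 = 1.02720
D_3 = 1.18642
Terminal value at year 3: TV = D_3×(1+g_2)/(r−g_2) = 1.20302/0.067 = 17.95560
P_0 = D_1/(1+r)^1 + D_2/(1+r)^2 + D_3/(1+r)^3 + TV/(1+r)^3
    = 0.82271 + 0.87903 + 0.93920 + 14.21421 = 16.85515

16.86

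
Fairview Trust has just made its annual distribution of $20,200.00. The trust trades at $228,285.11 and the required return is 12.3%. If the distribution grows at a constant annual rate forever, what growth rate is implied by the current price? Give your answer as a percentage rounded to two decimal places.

P = D₀(1+g)/(r−g) ⇒ P(r−g) = D₀(1+g) ⇒ g(P+D₀) = P·r − D₀
g = (P·r − D₀)/(P + D₀) = ($228,285.11×0.123 − $20,200.00) / ($228,285.11 + $20,200.00) = 0.031708

3.17%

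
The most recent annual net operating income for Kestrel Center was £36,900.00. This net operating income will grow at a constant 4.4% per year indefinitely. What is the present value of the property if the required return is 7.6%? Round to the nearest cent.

£1203862.50

D₁ = D₀ × (1 + g) = £36,900.00 × 1.044 = £38,523.6000
Growing perpetuity: P = D₁ / (r − g) = £38,523.6000 / (0.076 − 0.044) = £1,203,862.50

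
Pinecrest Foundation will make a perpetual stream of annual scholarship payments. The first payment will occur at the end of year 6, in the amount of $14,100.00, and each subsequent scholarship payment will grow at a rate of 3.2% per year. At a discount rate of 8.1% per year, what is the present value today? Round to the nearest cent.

$194937.13

Value at end of year 5: C₁ / (r − g) = $14,100.00 / (0.081 − 0.032) = $287,755.1020
Discount to today: PV = $287,755.1020 / (1 + 0.081)^5 = $287,755.1020 / 1.476143 = $194,937.13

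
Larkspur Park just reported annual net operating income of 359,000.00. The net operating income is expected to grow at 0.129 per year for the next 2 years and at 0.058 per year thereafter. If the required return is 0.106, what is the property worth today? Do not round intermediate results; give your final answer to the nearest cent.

8986042.93

D_1 = 405311.00000
D_2 = 457596.11900
Terminal value at year 2: TV = D_2×(1+g_2)/(r−g_2) = 484136.69390/0.048 = 10086181.12296
P_0 = D_1/(1+r)^1 + D_2/(1+r)^2 + TV/(1+r)^2
    = 366465.64195 + 374086.53686 + 8245490.74991 = 8986042.92872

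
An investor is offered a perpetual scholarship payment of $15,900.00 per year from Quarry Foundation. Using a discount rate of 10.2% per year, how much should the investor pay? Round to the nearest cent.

$155882.35

Level perpetuity: PV = C / r = $15,900.00 / 0.102 = $155,882.35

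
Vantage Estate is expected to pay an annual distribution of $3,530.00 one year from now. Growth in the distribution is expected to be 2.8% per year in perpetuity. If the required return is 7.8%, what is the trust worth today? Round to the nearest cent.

Growing perpetuity: P = D₁ / (r − g) = $3,530.0000 / (0.078 − 0.028) = $70,600.00

$70600.00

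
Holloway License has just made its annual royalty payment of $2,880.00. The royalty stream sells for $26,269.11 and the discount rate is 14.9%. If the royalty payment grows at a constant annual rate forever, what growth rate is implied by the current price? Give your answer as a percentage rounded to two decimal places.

P = D₀(1+g)/(r−g) ⇒ P(r−g) = D₀(1+g) ⇒ g(P+D₀) = P·r − D₀
g = (P·r − D₀)/(P + D₀) = ($26,269.11×0.149 − $2,880.00) / ($26,269.11 + $2,880.00) = 0.035476

3.55%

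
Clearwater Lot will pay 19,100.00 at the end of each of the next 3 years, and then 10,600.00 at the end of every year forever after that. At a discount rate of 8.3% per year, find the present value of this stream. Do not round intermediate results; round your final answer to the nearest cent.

PV of 3-year annuity: 19,100.00 × [1 − (1+0.083)^−3] / 0.083 = 48957.31459
Perpetuity value at year 3: 10,600.00 / 0.083 = 127710.84337
PV of perpetuity: 127710.84337 / (1+0.083)^3 = 100540.81538
Total PV = 48957.31459 + 100540.81538 = 149498.12997

149498.13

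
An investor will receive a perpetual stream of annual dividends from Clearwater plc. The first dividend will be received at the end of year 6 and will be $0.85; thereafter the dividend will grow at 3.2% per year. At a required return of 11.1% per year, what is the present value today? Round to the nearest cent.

Value at end of year 5: C₁ / (r − g) = $0.85 / (0.111 − 0.032) = $10.7595
Discount to today: PV = $10.7595 / (1 + 0.111)^5 = $10.7595 / 1.692662 = $6.36

$6.36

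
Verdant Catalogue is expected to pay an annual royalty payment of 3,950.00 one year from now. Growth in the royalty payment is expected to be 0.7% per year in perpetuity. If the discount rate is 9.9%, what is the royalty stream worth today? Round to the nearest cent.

42934.78

Growing perpetuity: P = D₁ / (r − g) = 3,950.0000 / (0.099 − 0.007) = 42,934.78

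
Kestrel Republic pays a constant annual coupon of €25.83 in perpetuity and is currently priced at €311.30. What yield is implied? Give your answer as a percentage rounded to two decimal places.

P = C/r ⇒ r = C/P = €25.83/€311.30 = 0.082975

8.30%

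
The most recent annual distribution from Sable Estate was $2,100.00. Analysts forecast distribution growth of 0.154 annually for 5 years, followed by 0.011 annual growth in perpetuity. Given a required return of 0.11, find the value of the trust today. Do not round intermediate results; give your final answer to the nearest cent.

$37863.14

D_1 = 2423.40000
D_2 = 2796.60360
D_3 = 3227.28055
D_4 = 3724.28176
D_5 = 4297.82115
Terminal value at year 5: TV = D_5×(1+g_2)/(r−g_2) = 4345.09718/0.099 = 43889.87054
P_0 = D_1/(1+r)^1 + D_2/(1+r)^2 + D_3/(1+r)^3 + D_4/(1+r)^4 + D_5/(1+r)^5 + TV/(1+r)^5
    = 2183.24324 + 2269.78622 + 2359.75973 + 2453.29975 + 2550.54767 + 26046.50196 = 37863.13857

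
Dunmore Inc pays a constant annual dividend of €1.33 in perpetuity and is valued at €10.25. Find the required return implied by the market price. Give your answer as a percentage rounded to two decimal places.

12.98%

P = C/r ⇒ r = C/P = €1.33/€10.25 = 0.129756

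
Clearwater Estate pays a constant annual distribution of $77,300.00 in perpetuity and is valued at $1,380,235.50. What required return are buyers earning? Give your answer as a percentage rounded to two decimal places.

P = C/r ⇒ r = C/P = $77,300.00/$1,380,235.50 = 0.056005

5.60%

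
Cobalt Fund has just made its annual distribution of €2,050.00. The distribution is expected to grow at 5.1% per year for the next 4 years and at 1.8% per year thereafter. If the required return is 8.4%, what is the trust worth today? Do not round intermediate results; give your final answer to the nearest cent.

€35536.24

D_1 = 2154.55000
D_2 = 2264.43205
D_3 = 2379.91808
D_4 = 2501.29391
Terminal value at year 4: TV = D_4×(1+g_2)/(r−g_2) = 2546.31720/0.066 = 38580.56359
P_0 = D_1/(1+r)^1 + D_2/(1+r)^2 + D_3/(1+r)^3 + D_4/(1+r)^4 + TV/(1+r)^4
    = 1987.59225 + 1927.08437 + 1868.41852 + 1811.53862 + 27941.61079 = 35536.24454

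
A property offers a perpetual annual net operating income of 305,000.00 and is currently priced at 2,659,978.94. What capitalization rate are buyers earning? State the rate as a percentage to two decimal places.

11.47%

P = C/r ⇒ r = C/P = 305,000.00/2,659,978.94 = 0.114663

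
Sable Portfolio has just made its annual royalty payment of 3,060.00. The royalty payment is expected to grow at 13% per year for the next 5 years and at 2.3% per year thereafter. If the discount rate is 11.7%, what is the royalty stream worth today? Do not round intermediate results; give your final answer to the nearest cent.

51128.00

D_1 = 3457.80000
D_2 = 3907.31400
D_3 = 4415.26482
D_4 = 4989.24925
D_5 = 5637.85165
Terminal value at year 5: TV = D_5×(1+g_2)/(r−g_2) = 5767.52224/0.094 = 61356.61954
P_0 = D_1/(1+r)^1 + D_2/(1+r)^2 + D_3/(1+r)^3 + D_4/(1+r)^4 + D_5/(1+r)^5 + TV/(1+r)^5
    = 3095.61325 + 3131.64098 + 3168.08801 + 3204.95922 + 3242.25955 + 35285.44171 = 51128.00272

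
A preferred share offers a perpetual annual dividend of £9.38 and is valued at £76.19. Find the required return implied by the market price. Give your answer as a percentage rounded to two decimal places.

12.31%

P = C/r ⇒ r = C/P = £9.38/£76.19 = 0.123113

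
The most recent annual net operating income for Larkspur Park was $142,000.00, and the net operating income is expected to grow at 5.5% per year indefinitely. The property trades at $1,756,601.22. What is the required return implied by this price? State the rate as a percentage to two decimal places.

14.03%

D₁ = $142,000.00 × 1.055 = $149,810.0000
P = D₁/(r − g) ⇒ r = D₁/P + g = $149,810.0000/$1,756,601.22 + 0.055 = 0.085284 + 0.055 = 0.140284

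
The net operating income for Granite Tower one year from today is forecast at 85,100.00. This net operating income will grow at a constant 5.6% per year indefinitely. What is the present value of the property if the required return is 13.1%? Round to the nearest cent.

Growing perpetuity: P = D₁ / (r − g) = 85,100.0000 / (0.131 − 0.056) = 1,134,666.67

1134666.67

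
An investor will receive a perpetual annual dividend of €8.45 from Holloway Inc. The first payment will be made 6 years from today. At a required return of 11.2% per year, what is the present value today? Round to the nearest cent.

Value at end of year 5: C / r = €8.45 / 0.112 = €75.4464
Discount to today: PV = €75.4464 / (1 + 0.112)^5 = €75.4464 / 1.700294 = €44.37

€44.37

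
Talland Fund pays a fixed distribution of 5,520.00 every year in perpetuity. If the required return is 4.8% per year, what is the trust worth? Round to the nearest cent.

Level perpetuity: PV = C / r = 5,520.00 / 0.048 = 115,000.00

115000.00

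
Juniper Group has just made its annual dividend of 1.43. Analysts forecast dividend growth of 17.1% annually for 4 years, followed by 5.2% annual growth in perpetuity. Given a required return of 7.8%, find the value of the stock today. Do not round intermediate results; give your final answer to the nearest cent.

87.63

D_1 = 1.67453
D_2 = 1.96087
D_3 = 2.29618
D_4 = 2.68883
Terminal value at year 4: TV = D_4×(1+g_2)/(r−g_2) = 2.82865/0.026 = 108.79427
P_0 = D_1/(1+r)^1 + D_2/(1+r)^2 + D_3/(1+r)^3 + D_4/(1+r)^4 + TV/(1+r)^4
    = 1.55337 + 1.68738 + 1.83295 + 1.99108 + 80.56213 = 87.62691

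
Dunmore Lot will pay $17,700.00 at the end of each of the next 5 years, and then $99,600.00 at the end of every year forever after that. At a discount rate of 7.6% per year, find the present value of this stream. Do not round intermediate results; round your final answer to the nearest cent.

PV of 5-year annuity: $17,700.00 × [1 − (1+0.076)^−5] / 0.076 = 71422.33049
Perpetuity value at year 5: $99,600.00 / 0.076 = 1310526.31579
PV of perpetuity: 1310526.31579 / (1+0.076)^5 = 908624.38830
Total PV = 71422.33049 + 908624.38830 = 980046.71879

$980046.72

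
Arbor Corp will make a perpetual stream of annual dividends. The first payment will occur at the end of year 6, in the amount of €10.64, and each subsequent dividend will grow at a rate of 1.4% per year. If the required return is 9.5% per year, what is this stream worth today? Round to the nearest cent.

Value at end of year 5: C₁ / (r − g) = €10.64 / (0.095 − 0.014) = €131.3580
Discount to today: PV = €131.3580 / (1 + 0.095)^5 = €131.3580 / 1.574239 = €83.44

€83.44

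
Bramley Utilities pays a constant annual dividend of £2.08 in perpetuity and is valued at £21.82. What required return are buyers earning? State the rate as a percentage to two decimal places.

9.53%

P = C/r ⇒ r = C/P = £2.08/£21.82 = 0.095325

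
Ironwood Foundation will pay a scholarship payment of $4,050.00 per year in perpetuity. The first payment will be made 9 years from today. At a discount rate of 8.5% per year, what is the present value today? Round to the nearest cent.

Value at end of year 8: C / r = $4,050.00 / 0.085 = $47,647.0588
Discount to today: PV = $47,647.0588 / (1 + 0.085)^8 = $47,647.0588 / 1.920604 = $24,808.37

$24808.37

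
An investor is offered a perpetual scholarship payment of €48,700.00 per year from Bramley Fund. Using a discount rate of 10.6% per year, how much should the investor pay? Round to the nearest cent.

Level perpetuity: PV = C / r = €48,700.00 / 0.106 = €459,433.96

€459433.96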